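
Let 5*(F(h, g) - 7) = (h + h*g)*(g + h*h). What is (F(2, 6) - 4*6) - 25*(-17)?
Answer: 436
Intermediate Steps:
F(h, g) = 7 + (g + h²)*(h + g*h)/5 (F(h, g) = 7 + ((h + h*g)*(g + h*h))/5 = 7 + ((h + g*h)*(g + h²))/5 = 7 + ((g + h²)*(h + g*h))/5 = 7 + (g + h²)*(h + g*h)/5)
(F(2, 6) - 4*6) - 25*(-17) = ((7 + (⅕)*2³ + (⅕)*6*2 + (⅕)*6*2³ + (⅕)*2*6²) - 4*6) - 25*(-17) = ((7 + (⅕)*8 + 12/5 + (⅕)*6*8 + (⅕)*2*36) - 24) + 425 = ((7 + 8/5 + 12/5 + 48/5 + 72/5) - 24) + 425 = (35 - 24) + 425 = 11 + 425 = 436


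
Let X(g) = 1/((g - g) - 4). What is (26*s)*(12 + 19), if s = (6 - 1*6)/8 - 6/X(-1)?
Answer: 19344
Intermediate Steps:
X(g) = -¼ (X(g) = 1/(0 - 4) = 1/(-4) = -¼)
s = 24 (s = (6 - 1*6)/8 - 6/(-¼) = (6 - 6)*(⅛) - 6*(-4) = 0*(⅛) + 24 = 0 + 24 = 24)
(26*s)*(12 + 19) = (26*24)*(12 + 19) = 624*31 = 19344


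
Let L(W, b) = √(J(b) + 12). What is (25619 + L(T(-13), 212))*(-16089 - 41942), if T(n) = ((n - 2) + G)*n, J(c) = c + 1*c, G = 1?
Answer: -1486696189 - 116062*√109 ≈ -1.4879e+9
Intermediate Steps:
J(c) = 2*c (J(c) = c + c = 2*c)
T(n) = n*(-1 + n) (T(n) = ((n - 2) + 1)*n = ((-2 + n) + 1)*n = (-1 + n)*n = n*(-1 + n))
L(W, b) = √(12 + 2*b) (L(W, b) = √(2*b + 12) = √(12 + 2*b))
(25619 + L(T(-13), 212))*(-16089 - 41942) = (25619 + √(12 + 2*212))*(-16089 - 41942) = (25619 + √(12 + 424))*(-58031) = (25619 + √436)*(-58031) = (25619 + 2*√109)*(-58031) = -1486696189 - 116062*√109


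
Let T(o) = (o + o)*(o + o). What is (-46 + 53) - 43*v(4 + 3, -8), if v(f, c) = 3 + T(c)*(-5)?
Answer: 54918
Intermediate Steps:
T(o) = 4*o² (T(o) = (2*o)*(2*o) = 4*o²)
v(f, c) = 3 - 20*c² (v(f, c) = 3 + (4*c²)*(-5) = 3 - 20*c²)
(-46 + 53) - 43*v(4 + 3, -8) = (-46 + 53) - 43*(3 - 20*(-8)²) = 7 - 43*(3 - 20*64) = 7 - 43*(3 - 1280) = 7 - 43*(-1277) = 7 + 54911 = 54918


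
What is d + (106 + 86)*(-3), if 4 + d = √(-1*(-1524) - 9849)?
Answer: -580 + 15*I*√37 ≈ -580.0 + 91.241*I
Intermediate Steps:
d = -4 + 15*I*√37 (d = -4 + √(-1*(-1524) - 9849) = -4 + √(1524 - 9849) = -4 + √(-8325) = -4 + 15*I*√37 ≈ -4.0 + 91.241*I)
d + (106 + 86)*(-3) = (-4 + 15*I*√37) + (106 + 86)*(-3) = (-4 + 15*I*√37) + 192*(-3) = (-4 + 15*I*√37) - 576 = -580 + 15*I*√37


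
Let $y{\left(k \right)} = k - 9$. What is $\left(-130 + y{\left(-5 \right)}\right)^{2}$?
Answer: $20736$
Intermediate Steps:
$y{\left(k \right)} = -9 + k$
$\left(-130 + y{\left(-5 \right)}\right)^{2} = \left(-130 - 14\right)^{2} = \left(-144\right)^{2} = 20736$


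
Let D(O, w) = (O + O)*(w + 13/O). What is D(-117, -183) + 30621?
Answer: 73469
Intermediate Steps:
D(O, w) = 2*O*(w + 13/O) (D(O, w) = (2*O)*(w + 13/O) = 2*O*(w + 13/O))
D(-117, -183) + 30621 = (26 + 2*(-117)*(-183)) + 30621 = (26 + 42822) + 30621 = 42848 + 30621 = 73469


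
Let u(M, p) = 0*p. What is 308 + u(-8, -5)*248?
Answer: 308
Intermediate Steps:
u(M, p) = 0
308 + u(-8, -5)*248 = 308 + 0*248 = 308 + 0 = 308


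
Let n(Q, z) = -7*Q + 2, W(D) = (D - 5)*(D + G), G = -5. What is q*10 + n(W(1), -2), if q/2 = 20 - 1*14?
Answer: 10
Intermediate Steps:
W(D) = (-5 + D)² (W(D) = (D - 5)*(D - 5) = (-5 + D)*(-5 + D) = (-5 + D)²)
n(Q, z) = 2 - 7*Q
q = 12 (q = 2*(20 - 1*14) = 2*(20 - 14) = 2*6 = 12)
q*10 + n(W(1), -2) = 12*10 + (2 - 7*(25 + 1² - 10*1)) = 120 + (2 - 7*(25 + 1 - 10)) = 120 + (2 - 7*16) = 120 + (2 - 112) = 120 - 110 = 10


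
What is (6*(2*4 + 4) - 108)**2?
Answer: 1296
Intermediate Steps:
(6*(2*4 + 4) - 108)**2 = (6*(8 + 4) - 108)**2 = (6*12 - 108)**2 = (72 - 108)**2 = (-36)**2 = 1296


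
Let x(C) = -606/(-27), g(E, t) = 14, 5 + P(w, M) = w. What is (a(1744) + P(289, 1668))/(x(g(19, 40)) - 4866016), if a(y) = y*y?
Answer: -13688190/21896971 ≈ -0.62512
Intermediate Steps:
P(w, M) = -5 + w
x(C) = 202/9 (x(C) = -606*(-1/27) = 202/9)
a(y) = y²
(a(1744) + P(289, 1668))/(x(g(19, 40)) - 4866016) = (1744² + (-5 + 289))/(202/9 - 4866016) = (3041536 + 284)/(-43793942/9) = 3041820*(-9/43793942) = -13688190/21896971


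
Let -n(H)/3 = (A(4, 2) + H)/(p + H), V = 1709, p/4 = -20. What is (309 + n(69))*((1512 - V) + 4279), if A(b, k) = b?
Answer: 14768676/11 ≈ 1.3426e+6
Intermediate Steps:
p = -80 (p = 4*(-20) = -80)
n(H) = -3*(4 + H)/(-80 + H)
(309 + n(69))*((1512 - V) + 4279) = (309 + 3*(-4 - 1*69)/(-80 + 69))*((1512 - 1*1709) + 4279) = (309 + 3*(-4 - 69)/(-11))*((1512 - 1709) + 4279) = (309 + 3*(-1/11)*(-73))*(-197 + 4279) = (309 + 219/11)*4082 = (3618/11)*4082 = 14768676/11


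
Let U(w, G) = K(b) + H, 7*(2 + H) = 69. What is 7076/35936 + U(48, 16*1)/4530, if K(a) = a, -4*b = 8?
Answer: 28231667/142441320 ≈ 0.19820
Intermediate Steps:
b = -2 (b = -1/4*8 = -2)
H = 55/7 (H = -2 + (1/7)*69 = -2 + 69/7 = 55/7 ≈ 7.8571)
U(w, G) = 41/7 (U(w, G) = -2 + 55/7 = 41/7)
7076/35936 + U(48, 16*1)/4530 = 7076/35936 + (41/7)/4530 = 7076*(1/35936) + (41/7)*(1/4530) = 1769/8984 + 41/31710 = 28231667/142441320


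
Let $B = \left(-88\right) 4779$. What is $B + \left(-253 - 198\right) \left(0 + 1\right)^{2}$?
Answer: $-421003$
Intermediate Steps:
$B = -420552$
$B + \left(-253 - 198\right) \left(0 + 1\right)^{2} = -420552 + \left(-253 - 198\right) \left(0 + 1\right)^{2} = -420552 - 451 \cdot 1^{2} = -420552 - 451 = -421003$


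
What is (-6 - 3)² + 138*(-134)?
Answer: -18411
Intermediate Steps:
(-6 - 3)² + 138*(-134) = (-9)² - 18492 = 81 - 18492 = -18411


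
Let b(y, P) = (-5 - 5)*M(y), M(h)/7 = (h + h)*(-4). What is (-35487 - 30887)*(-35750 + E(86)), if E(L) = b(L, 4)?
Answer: -823701340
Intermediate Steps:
M(h) = -56*h (M(h) = 7*((h + h)*(-4)) = 7*((2*h)*(-4)) = 7*(-8*h) = -56*h)
b(y, P) = 560*y (b(y, P) = (-5 - 5)*(-56*y) = -(-560)*y = 560*y)
E(L) = 560*L
(-35487 - 30887)*(-35750 + E(86)) = (-35487 - 30887)*(-35750 + 560*86) = -66374*(-35750 + 48160) = -66374*12410 = -823701340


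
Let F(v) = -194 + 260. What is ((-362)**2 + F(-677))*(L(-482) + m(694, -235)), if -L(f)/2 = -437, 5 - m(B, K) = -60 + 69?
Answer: 114065700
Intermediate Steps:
m(B, K) = -4 (m(B, K) = 5 - (-60 + 69) = 5 - 1*9 = 5 - 9 = -4)
F(v) = 66
L(f) = 874 (L(f) = -2*(-437) = 874)
((-362)**2 + F(-677))*(L(-482) + m(694, -235)) = ((-362)**2 + 66)*(874 - 4) = (131044 + 66)*870 = 131110*870 = 114065700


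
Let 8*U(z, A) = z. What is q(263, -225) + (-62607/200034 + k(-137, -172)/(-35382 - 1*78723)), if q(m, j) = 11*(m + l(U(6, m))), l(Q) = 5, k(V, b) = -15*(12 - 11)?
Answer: 1495124537803/507219546 ≈ 2947.7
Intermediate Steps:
U(z, A) = z/8
k(V, b) = -15 (k(V, b) = -15*1 = -15)
q(m, j) = 55 + 11*m (q(m, j) = 11*(m + 5) = 11*(5 + m) = 55 + 11*m)
q(263, -225) + (-62607/200034 + k(-137, -172)/(-35382 - 1*78723)) = (55 + 11*263) + (-62607/200034 - 15/(-35382 - 1*78723)) = (55 + 2893) + (-62607*1/200034 - 15/(-35382 - 78723)) = 2948 + (-20869/66678 - 15/(-114105)) = 2948 + (-20869/66678 - 15*(-1/114105)) = 2948 + (-20869/66678 + 1/7607) = 2948 - 158683805/507219546 = 1495124537803/507219546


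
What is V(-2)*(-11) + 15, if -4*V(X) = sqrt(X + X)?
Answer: 15 + 11*I/2 ≈ 15.0 + 5.5*I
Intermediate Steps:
V(X) = -sqrt(2)*sqrt(X)/4 (V(X) = -sqrt(X + X)/4 = -sqrt(2)*sqrt(X)/4)
V(-2)*(-11) + 15 = -sqrt(2)*sqrt(-2)/4*(-11) + 15 = -sqrt(2)*I*sqrt(2)/4*(-11) + 15 = -I/2*(-11) + 15 = 11*I/2 + 15 = 15 + 11*I/2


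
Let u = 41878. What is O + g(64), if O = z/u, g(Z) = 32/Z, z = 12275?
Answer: 16607/20939 ≈ 0.79311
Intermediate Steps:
O = 12275/41878 ≈ 0.29311
O + g(64) = 12275/41878 + 32/64 = 12275/41878 + 32*(1/64) = 12275/41878 + ½ = 16607/20939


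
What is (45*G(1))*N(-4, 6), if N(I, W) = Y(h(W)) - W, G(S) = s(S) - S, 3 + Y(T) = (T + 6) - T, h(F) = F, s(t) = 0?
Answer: 135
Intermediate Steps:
Y(T) = 3 (Y(T) = -3 + ((T + 6) - T) = -3 + ((6 + T) - T) = -3 + 6 = 3)
G(S) = -S (G(S) = 0 - S = -S)
N(I, W) = 3 - W
(45*G(1))*N(-4, 6) = (45*(-1*1))*(3 - 1*6) = (45*(-1))*(3 - 6) = -45*(-3) = 135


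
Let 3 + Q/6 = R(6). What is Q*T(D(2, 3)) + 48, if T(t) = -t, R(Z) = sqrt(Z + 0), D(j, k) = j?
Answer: 84 - 12*sqrt(6) ≈ 54.606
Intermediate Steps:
R(Z) = sqrt(Z)
Q = -18 + 6*sqrt(6) ≈ -3.3031
Q*T(D(2, 3)) + 48 = (-18 + 6*sqrt(6))*(-1*2) + 48 = (-18 + 6*sqrt(6))*(-2) + 48 = (36 - 12*sqrt(6)) + 48 = 84 - 12*sqrt(6)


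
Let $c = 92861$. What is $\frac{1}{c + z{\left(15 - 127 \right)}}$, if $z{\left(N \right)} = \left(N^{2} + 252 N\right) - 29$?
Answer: $\frac{1}{77152} \approx 1.2961 \cdot 10^{-5}$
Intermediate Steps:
$z{\left(N \right)} = -29 + N^{2} + 252 N$
$\frac{1}{c + z{\left(15 - 127 \right)}} = \frac{1}{92861 + \left(-29 + \left(15 - 127\right)^{2} + 252 \left(15 - 127\right)\right)} = \frac{1}{92861 + \left(-29 + \left(-112\right)^{2} + 252 \left(-112\right)\right)} = \frac{1}{92861 - 15709} = \frac{1}{77152}$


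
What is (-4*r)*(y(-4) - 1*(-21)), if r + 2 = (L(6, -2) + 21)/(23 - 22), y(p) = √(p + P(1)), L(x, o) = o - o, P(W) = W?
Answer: -1596 - 76*I*√3 ≈ -1596.0 - 131.64*I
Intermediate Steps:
L(x, o) = 0
y(p) = √(1 + p) (y(p) = √(p + 1) = √(1 + p))
r = 19 (r = -2 + (0 + 21)/(23 - 22) = -2 + 21/1 = -2 + 21*1 = -2 + 21 = 19)
(-4*r)*(y(-4) - 1*(-21)) = (-4*19)*(√(1 - 4) - 1*(-21)) = -76*(√(-3) + 21) = -76*(I*√3 + 21) = -76*(21 + I*√3) = -1596 - 76*I*√3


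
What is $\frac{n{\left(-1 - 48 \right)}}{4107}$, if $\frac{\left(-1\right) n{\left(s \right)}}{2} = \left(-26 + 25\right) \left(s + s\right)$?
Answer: $- \frac{196}{4107} \approx -0.047723$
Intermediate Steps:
$n{\left(s \right)} = 4 s$ ($n{\left(s \right)} = - 2 \left(-26 + 25\right) \left(s + s\right) = - 2 \left(- 2 s\right) = 4 s$)
$\frac{n{\left(-1 - 48 \right)}}{4107} = \frac{4 \left(-1 - 48\right)}{4107} = 4 \left(-49\right) \frac{1}{4107} = \left(-196\right) \frac{1}{4107} = - \frac{196}{4107}$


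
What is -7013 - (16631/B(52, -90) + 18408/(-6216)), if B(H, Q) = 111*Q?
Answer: -490095583/69930 ≈ -7008.4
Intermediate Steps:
-7013 - (16631/B(52, -90) + 18408/(-6216)) = -7013 - (16631/((111*(-90))) + 18408/(-6216)) = -7013 - (16631/(-9990) + 18408*(-1/6216)) = -7013 - (16631*(-1/9990) - 767/259) = -7013 - (-16631/9990 - 767/259) = -7013 - 1*(-323507/69930) = -7013 + 323507/69930 = -490095583/69930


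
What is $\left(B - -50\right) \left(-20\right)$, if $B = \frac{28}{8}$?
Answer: $-1070$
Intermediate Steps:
$B = \frac{7}{2}$ ($B = 28 \cdot \frac{1}{8} = \frac{7}{2} \approx 3.5$)
$\left(B - -50\right) \left(-20\right) = \left(\frac{7}{2} - -50\right) \left(-20\right) = \left(\frac{7}{2} + 50\right) \left(-20\right) = \frac{107}{2} \left(-20\right) = -1070$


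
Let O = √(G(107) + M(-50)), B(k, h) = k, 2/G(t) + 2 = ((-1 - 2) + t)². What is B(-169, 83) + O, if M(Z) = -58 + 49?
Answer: -169 + I*√263115434/5407 ≈ -169.0 + 3.0*I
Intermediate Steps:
G(t) = 2/(-2 + (-3 + t)²) (G(t) = 2/(-2 + ((-1 - 2) + t)²) = 2/(-2 + (-3 + t)²))
M(Z) = -9
O = I*√263115434/5407 (O = √(2/(-2 + (-3 + 107)²) - 9) = √(2/(-2 + 104²) - 9) = √(2/(-2 + 10816) - 9) = √(2/10814 - 9) = √(2*(1/10814) - 9) = √(1/5407 - 9) = √(-48662/5407) = I*√263115434/5407 ≈ 3.0*I)
B(-169, 83) + O = -169 + I*√263115434/5407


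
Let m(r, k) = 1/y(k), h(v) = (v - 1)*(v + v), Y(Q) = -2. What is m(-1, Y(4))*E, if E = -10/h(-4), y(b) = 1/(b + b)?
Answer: 1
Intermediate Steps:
y(b) = 1/(2*b)
h(v) = 2*v*(-1 + v) (h(v) = (-1 + v)*(2*v) = 2*v*(-1 + v))
m(r, k) = 2*k (m(r, k) = 1/(1/(2*k)) = 2*k)
E = -1/4 (E = -10*(-1/(8*(-1 - 4))) = -10/(2*(-4)*(-5)) = -10/40 = -10*1/40 = -1/4 ≈ -0.25000)
m(-1, Y(4))*E = (2*(-2))*(-1/4) = -4*(-1/4) = 1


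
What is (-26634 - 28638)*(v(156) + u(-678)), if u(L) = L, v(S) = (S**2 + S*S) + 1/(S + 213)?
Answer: -326285115688/123 ≈ -2.6527e+9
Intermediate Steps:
v(S) = 1/(213 + S) + 2*S**2 (v(S) = (S**2 + S**2) + 1/(213 + S) = 2*S**2 + 1/(213 + S) = 1/(213 + S) + 2*S**2)
(-26634 - 28638)*(v(156) + u(-678)) = (-26634 - 28638)*((1 + 2*156**3 + 426*156**2)/(213 + 156) - 678) = -55272*((1 + 2*3796416 + 426*24336)/369 - 678) = -55272*((1 + 7592832 + 10367136)/369 - 678) = -55272*((1/369)*17959969 - 678) = -55272*(17959969/369 - 678) = -55272*17709787/369 = -326285115688/123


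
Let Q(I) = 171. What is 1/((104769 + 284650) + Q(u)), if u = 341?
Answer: 1/389590 ≈ 2.5668e-6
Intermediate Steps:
1/((104769 + 284650) + Q(u)) = 1/((104769 + 284650) + 171) = 1/(389419 + 171) = 1/389590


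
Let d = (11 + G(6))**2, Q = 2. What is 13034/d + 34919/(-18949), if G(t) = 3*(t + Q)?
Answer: 4167459/473725 ≈ 8.7972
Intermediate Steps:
G(t) = 6 + 3*t (G(t) = 3*(t + 2) = 3*(2 + t) = 6 + 3*t)
d = 1225 (d = (11 + (6 + 3*6))**2 = (11 + (6 + 18))**2 = (11 + 24)**2 = 35**2 = 1225)
13034/d + 34919/(-18949) = 13034/1225 + 34919/(-18949) = 13034*(1/1225) + 34919*(-1/18949) = 266/25 - 34919/18949 = 4167459/473725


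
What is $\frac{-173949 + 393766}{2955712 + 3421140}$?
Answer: $\frac{219817}{6376852} \approx 0.034471$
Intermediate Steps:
$\frac{-173949 + 393766}{2955712 + 3421140} = \frac{219817}{6376852}$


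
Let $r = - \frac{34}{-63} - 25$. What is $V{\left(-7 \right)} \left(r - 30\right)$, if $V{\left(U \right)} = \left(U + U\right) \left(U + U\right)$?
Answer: $- \frac{96068}{9} \approx -10674.0$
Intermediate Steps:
$r = - \frac{1541}{63}$ ($r = \left(-34\right) \left(- \frac{1}{63}\right) - 25 = \frac{34}{63} - 25 = - \frac{1541}{63} \approx -24.46$)
$V{\left(U \right)} = 4 U^{2}$ ($V{\left(U \right)} = 2 U 2 U = 4 U^{2}$)
$V{\left(-7 \right)} \left(r - 30\right) = 4 \left(-7\right)^{2} \left(- \frac{1541}{63} - 30\right) = 4 \cdot 49 \left(- \frac{3431}{63}\right) = 196 \left(- \frac{3431}{63}\right) = - \frac{96068}{9}$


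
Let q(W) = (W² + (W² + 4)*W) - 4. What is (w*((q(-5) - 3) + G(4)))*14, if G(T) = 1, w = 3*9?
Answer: -47628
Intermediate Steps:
w = 27
q(W) = -4 + W² + W*(4 + W²) (q(W) = (W² + (4 + W²)*W) - 4 = (W² + W*(4 + W²)) - 4 = -4 + W² + W*(4 + W²))
(w*((q(-5) - 3) + G(4)))*14 = (27*(((-4 + (-5)² + (-5)³ + 4*(-5)) - 3) + 1))*14 = (27*(((-4 + 25 - 125 - 20) - 3) + 1))*14 = (27*((-124 - 3) + 1))*14 = (27*(-127 + 1))*14 = (27*(-126))*14 = -3402*14 = -47628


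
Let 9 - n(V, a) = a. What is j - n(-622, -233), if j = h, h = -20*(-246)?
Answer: 4678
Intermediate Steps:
n(V, a) = 9 - a
h = 4920
j = 4920
j - n(-622, -233) = 4920 - (9 - 1*(-233)) = 4920 - (9 + 233) = 4920 - 1*242 = 4920 - 242 = 4678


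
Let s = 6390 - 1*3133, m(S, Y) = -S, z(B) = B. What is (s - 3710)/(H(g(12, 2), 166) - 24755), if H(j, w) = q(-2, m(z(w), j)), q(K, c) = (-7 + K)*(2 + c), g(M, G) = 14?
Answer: 453/23279 ≈ 0.019460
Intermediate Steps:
H(j, w) = -18 + 9*w (H(j, w) = -14 - (-7)*w + 2*(-2) - (-2)*w = -14 + 7*w - 4 + 2*w = -18 + 9*w)
s = 3257 (s = 6390 - 3133 = 3257)
(s - 3710)/(H(g(12, 2), 166) - 24755) = (3257 - 3710)/((-18 + 9*166) - 24755) = -453/((-18 + 1494) - 24755) = -453/(1476 - 24755) = -453/(-23279) = -453*(-1/23279) = 453/23279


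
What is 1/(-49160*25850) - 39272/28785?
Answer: -9981261564157/7315915002000 ≈ -1.3643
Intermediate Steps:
1/(-49160*25850) - 39272/28785 = -1/49160*1/25850 - 39272*1/28785 = -1/1270786000 - 39272/28785 = -9981261564157/7315915002000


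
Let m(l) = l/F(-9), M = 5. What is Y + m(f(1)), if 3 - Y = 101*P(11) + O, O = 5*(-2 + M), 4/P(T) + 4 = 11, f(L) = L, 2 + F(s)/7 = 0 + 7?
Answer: -2439/35 ≈ -69.686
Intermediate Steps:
F(s) = 35 (F(s) = -14 + 7*(0 + 7) = -14 + 7*7 = -14 + 49 = 35)
P(T) = 4/7 (P(T) = 4/(-4 + 11) = 4/7)
O = 15 (O = 5*(-2 + 5) = 5*3 = 15)
m(l) = l/35
Y = -488/7 (Y = 3 - (101*(4/7) + 15) = 3 - (404/7 + 15) = 3 - 1*509/7 = 3 - 509/7 = -488/7 ≈ -69.714)
Y + m(f(1)) = -488/7 + (1/35)*1 = -488/7 + 1/35 = -2439/35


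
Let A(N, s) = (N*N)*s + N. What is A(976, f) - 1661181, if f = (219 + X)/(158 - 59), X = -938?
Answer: -849262439/99 ≈ -8.5784e+6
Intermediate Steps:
f = -719/99 (f = (219 - 938)/(158 - 59) = -719/99 ≈ -7.2626)
A(N, s) = N + s*N² (A(N, s) = N²*s + N = s*N² + N = N + s*N²)
A(976, f) - 1661181 = 976*(1 + 976*(-719/99)) - 1661181 = 976*(1 - 701744/99) - 1661181 = 976*(-701645/99) - 1661181 = -684805520/99 - 1661181 = -849262439/99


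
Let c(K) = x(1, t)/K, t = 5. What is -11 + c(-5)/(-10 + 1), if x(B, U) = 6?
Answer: -163/15 ≈ -10.867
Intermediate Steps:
c(K) = 6/K
-11 + c(-5)/(-10 + 1) = -11 + (6/(-5))/(-10 + 1) = -11 + (6*(-1/5))/(-9) = -11 - 6/5*(-1/9) = -11 + 2/15 = -163/15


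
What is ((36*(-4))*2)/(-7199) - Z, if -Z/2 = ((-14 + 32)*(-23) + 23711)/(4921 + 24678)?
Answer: 343954718/213083201 ≈ 1.6142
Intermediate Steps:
Z = -46594/29599 (Z = -2*((-14 + 32)*(-23) + 23711)/(4921 + 24678) = -2*(18*(-23) + 23711)/29599 = -2*(-414 + 23711)/29599 = -46594/29599 ≈ -1.5742)
((36*(-4))*2)/(-7199) - Z = ((36*(-4))*2)/(-7199) - 1*(-46594/29599) = -144*2*(-1/7199) + 46594/29599 = -288*(-1/7199) + 46594/29599 = 288/7199 + 46594/29599 = 343954718/213083201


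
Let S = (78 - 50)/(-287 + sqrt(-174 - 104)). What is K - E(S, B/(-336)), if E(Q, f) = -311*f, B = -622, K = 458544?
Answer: 77132113/168 ≈ 4.5912e+5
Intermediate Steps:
S = 28/(-287 + I*sqrt(278)) (S = 28/(-287 + sqrt(-278)) = 28/(-287 + I*sqrt(278)) ≈ -0.097233 - 0.0056488*I)
K - E(S, B/(-336)) = 458544 - (-311)*(-622/(-336)) = 458544 - (-311)*(-622*(-1/336)) = 458544 - (-311)*311/168 = 458544 - 1*(-96721/168) = 458544 + 96721/168 = 77132113/168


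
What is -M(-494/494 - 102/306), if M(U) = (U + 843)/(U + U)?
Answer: 2525/8 ≈ 315.63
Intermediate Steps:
M(U) = (843 + U)/(2*U) (M(U) = (843 + U)/((2*U)) = (843 + U)*(1/(2*U)) = (843 + U)/(2*U))
-M(-494/494 - 102/306) = -(843 + (-494/494 - 102/306))/(2*(-494/494 - 102/306)) = -(843 + (-494*1/494 - 102*1/306))/(2*(-494*1/494 - 102*1/306)) = -(843 + (-1 - 1/3))/(2*(-1 - 1/3)) = -(843 - 4/3)/(2*(-4/3)) = -(-3)*2525/(2*4*3) = -1*(-2525/8) = 2525/8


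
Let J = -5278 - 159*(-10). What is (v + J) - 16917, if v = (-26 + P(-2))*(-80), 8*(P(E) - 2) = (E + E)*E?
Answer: -18765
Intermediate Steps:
P(E) = 2 + E**2/4 (P(E) = 2 + ((E + E)*E)/8 = 2 + ((2*E)*E)/8 = 2 + (2*E**2)/8 = 2 + E**2/4)
J = -3688 (J = -5278 + 1590 = -3688)
v = 1840 (v = (-26 + (2 + (1/4)*(-2)**2))*(-80) = (-26 + (2 + (1/4)*4))*(-80) = (-26 + (2 + 1))*(-80) = (-26 + 3)*(-80) = -23*(-80) = 1840)
(v + J) - 16917 = (1840 - 3688) - 16917 = -1848 - 16917 = -18765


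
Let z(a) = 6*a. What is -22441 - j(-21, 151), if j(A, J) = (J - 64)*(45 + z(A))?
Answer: -15394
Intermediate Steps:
j(A, J) = (-64 + J)*(45 + 6*A) (j(A, J) = (J - 64)*(45 + 6*A) = (-64 + J)*(45 + 6*A))
-22441 - j(-21, 151) = -22441 - (-2880 - 384*(-21) + 45*151 + 6*(-21)*151) = -22441 - (-2880 + 8064 + 6795 - 19026) = -22441 - 1*(-7047) = -22441 + 7047 = -15394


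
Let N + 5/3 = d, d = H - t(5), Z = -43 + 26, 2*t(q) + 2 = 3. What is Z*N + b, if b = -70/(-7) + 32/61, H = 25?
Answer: -138217/366 ≈ -377.64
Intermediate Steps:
t(q) = 1/2 (t(q) = -1 + (1/2)*3 = -1 + 3/2 = 1/2)
Z = -17
d = 49/2 (d = 25 - 1*1/2 = 25 - 1/2 = 49/2 ≈ 24.500)
b = 642/61 (b = -70*(-1/7) + 32*(1/61) = 10 + 32/61 = 642/61 ≈ 10.525)
N = 137/6 (N = -5/3 + 49/2 = 137/6 ≈ 22.833)
Z*N + b = -17*137/6 + 642/61 = -2329/6 + 642/61 = -138217/366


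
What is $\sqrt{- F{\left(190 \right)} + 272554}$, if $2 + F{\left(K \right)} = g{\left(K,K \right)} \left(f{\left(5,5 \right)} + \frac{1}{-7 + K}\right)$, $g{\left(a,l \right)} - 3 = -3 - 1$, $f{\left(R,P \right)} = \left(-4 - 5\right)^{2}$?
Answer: $\frac{2 \sqrt{2282585169}}{183} \approx 522.15$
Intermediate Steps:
$f{\left(R,P \right)} = 81$ ($f{\left(R,P \right)} = \left(-9\right)^{2} = 81$)
$g{\left(a,l \right)} = -1$ ($g{\left(a,l \right)} = 3 - 4 = -1$)
$F{\left(K \right)} = -83 - \frac{1}{-7 + K}$ ($F{\left(K \right)} = -2 - \left(81 + \frac{1}{-7 + K}\right) = -83 - \frac{1}{-7 + K}$)
$\sqrt{- F{\left(190 \right)} + 272554} = \sqrt{- \frac{580 - 15770}{-7 + 190} + 272554} = \sqrt{- \frac{580 - 15770}{183} + 272554} = \sqrt{- \frac{-15190}{183} + 272554} = \sqrt{\left(-1\right) \left(- \frac{15190}{183}\right) + 272554} = \sqrt{\frac{15190}{183} + 272554} = \sqrt{\frac{49892572}{183}} = \frac{2 \sqrt{2282585169}}{183}$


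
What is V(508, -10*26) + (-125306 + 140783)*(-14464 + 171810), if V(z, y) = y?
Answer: 2435243782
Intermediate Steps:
V(508, -10*26) + (-125306 + 140783)*(-14464 + 171810) = -10*26 + (-125306 + 140783)*(-14464 + 171810) = -260 + 15477*157346 = -260 + 2435244042 = 2435243782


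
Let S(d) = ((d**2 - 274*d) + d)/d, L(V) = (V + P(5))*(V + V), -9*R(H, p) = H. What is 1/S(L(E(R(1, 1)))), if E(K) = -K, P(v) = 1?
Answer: -81/22093 ≈ -0.0036663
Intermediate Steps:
R(H, p) = -H/9
L(V) = 2*V*(1 + V) (L(V) = (V + 1)*(V + V) = (1 + V)*(2*V) = 2*V*(1 + V))
S(d) = (d**2 - 273*d)/d
1/S(L(E(R(1, 1)))) = 1/(-273 + 2*(-(-1)/9)*(1 - (-1)/9)) = 1/(-273 + 2*(-1*(-1/9))*(1 - 1*(-1/9))) = 1/(-273 + 2*(1/9)*(1 + 1/9)) = 1/(-273 + 2*(1/9)*(10/9)) = 1/(-273 + 20/81) = 1/(-22093/81) = -81/22093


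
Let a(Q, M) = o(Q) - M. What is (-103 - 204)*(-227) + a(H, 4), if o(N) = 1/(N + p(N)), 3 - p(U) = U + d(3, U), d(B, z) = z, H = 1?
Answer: 139371/2 ≈ 69686.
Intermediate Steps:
p(U) = 3 - 2*U (p(U) = 3 - (U + U) = 3 - 2*U)
o(N) = 1/(3 - N) (o(N) = 1/(N + (3 - 2*N)) = 1/(3 - N))
a(Q, M) = 1/(3 - Q) - M
(-103 - 204)*(-227) + a(H, 4) = (-103 - 204)*(-227) + (-1 - 1*4*(-3 + 1))/(-3 + 1) = -307*(-227) + (-1 - 1*4*(-2))/(-2) = 69689 - (-1 + 8)/2 = 69689 - ½*7 = 69689 - 7/2 = 139371/2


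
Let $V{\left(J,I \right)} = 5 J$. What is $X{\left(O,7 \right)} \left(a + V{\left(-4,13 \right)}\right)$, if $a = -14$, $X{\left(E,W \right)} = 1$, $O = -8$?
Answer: $-34$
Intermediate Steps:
$X{\left(O,7 \right)} \left(a + V{\left(-4,13 \right)}\right) = 1 \left(-14 + 5 \left(-4\right)\right) = 1 \left(-14 - 20\right) = 1 \left(-34\right) = -34$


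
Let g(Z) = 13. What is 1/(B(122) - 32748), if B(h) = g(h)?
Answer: -1/32735 ≈ -3.0548e-5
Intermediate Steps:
B(h) = 13
1/(B(122) - 32748) = 1/(13 - 32748) = 1/(-32735) = -1/32735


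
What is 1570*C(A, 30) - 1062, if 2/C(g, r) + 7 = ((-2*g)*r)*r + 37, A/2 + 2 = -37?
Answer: -14913352/14043 ≈ -1062.0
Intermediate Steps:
A = -78 (A = -4 + 2*(-37) = -4 - 74 = -78)
C(g, r) = 2/(30 - 2*g*r²) (C(g, r) = 2/(-7 + (((-2*g)*r)*r + 37)) = 2/(-7 + ((-2*g*r)*r + 37)) = 2/(-7 + (-2*g*r² + 37)) = 2/(-7 + (37 - 2*g*r²)) = 2/(30 - 2*g*r²))
1570*C(A, 30) - 1062 = 1570*(-1/(-15 - 78*30²)) - 1062 = 1570*(-1/(-15 - 78*900)) - 1062 = 1570*(-1/(-15 - 70200)) - 1062 = 1570*(-1/(-70215)) - 1062 = 1570*(-1*(-1/70215)) - 1062 = 1570*(1/70215) - 1062 = 314/14043 - 1062 = -14913352/14043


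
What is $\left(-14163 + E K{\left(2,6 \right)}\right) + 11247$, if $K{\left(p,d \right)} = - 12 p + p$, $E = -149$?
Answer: $362$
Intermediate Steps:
$K{\left(p,d \right)} = - 11 p$
$\left(-14163 + E K{\left(2,6 \right)}\right) + 11247 = \left(-14163 - 149 \left(\left(-11\right) 2\right)\right) + 11247 = \left(-14163 - -3278\right) + 11247 = \left(-14163 + 3278\right) + 11247 = -10885 + 11247 = 362$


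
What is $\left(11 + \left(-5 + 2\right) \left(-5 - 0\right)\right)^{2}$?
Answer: $676$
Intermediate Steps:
$\left(11 + \left(-5 + 2\right) \left(-5 - 0\right)\right)^{2} = \left(11 - 3 \left(-5 + 0\right)\right)^{2} = \left(11 - -15\right)^{2} = \left(11 + 15\right)^{2} = 26^{2} = 676$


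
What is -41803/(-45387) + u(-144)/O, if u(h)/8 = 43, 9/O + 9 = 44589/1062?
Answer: 125135583/99179 ≈ 1261.7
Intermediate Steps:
O = 3186/11677 (O = 9/(-9 + 44589/1062) = 9/(-9 + 44589*(1/1062)) = 9/(-9 + 14863/354) = 9/(11677/354) = 9*(354/11677) = 3186/11677 ≈ 0.27284)
u(h) = 344 (u(h) = 8*43 = 344)
-41803/(-45387) + u(-144)/O = -41803/(-45387) + 344/(3186/11677) = -41803*(-1/45387) + 344*(11677/3186) = 41803/45387 + 2008444/1593 = 125135583/99179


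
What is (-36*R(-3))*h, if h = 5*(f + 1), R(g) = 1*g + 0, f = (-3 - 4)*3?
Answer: -10800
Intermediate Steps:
f = -21 (f = -7*3 = -21)
R(g) = g (R(g) = g + 0 = g)
h = -100 (h = 5*(-21 + 1) = 5*(-20) = -100)
(-36*R(-3))*h = -36*(-3)*(-100) = 108*(-100) = -10800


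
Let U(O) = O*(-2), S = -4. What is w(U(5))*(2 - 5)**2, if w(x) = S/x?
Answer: 18/5 ≈ 3.6000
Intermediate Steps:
U(O) = -2*O
w(x) = -4/x
w(U(5))*(2 - 5)**2 = (-4/((-2*5)))*(2 - 5)**2 = -4/(-10)*(-3)**2 = -4*(-1/10)*9 = (2/5)*9 = 18/5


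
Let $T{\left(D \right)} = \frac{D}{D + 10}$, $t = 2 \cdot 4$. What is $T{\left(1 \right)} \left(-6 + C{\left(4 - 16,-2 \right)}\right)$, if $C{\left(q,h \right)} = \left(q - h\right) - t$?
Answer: $- \frac{24}{11} \approx -2.1818$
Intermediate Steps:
$t = 8$
$T{\left(D \right)} = \frac{D}{10 + D}$
$C{\left(q,h \right)} = -8 + q - h$ ($C{\left(q,h \right)} = \left(q - h\right) - 8 = -8 + q - h$)
$T{\left(1 \right)} \left(-6 + C{\left(4 - 16,-2 \right)}\right) = 1 \frac{1}{10 + 1} \left(-6 - 18\right) = 1 \cdot \frac{1}{11} \left(-6 + \left(-8 + \left(4 - 16\right) + 2\right)\right) = 1 \cdot \frac{1}{11} \left(-6 - 18\right) = \frac{-6 - 18}{11} = \frac{1}{11} \left(-24\right) = - \frac{24}{11}$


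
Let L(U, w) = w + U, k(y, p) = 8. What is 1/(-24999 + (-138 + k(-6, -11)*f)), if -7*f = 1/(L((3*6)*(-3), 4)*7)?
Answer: -1225/30792821 ≈ -3.9782e-5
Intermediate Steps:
L(U, w) = U + w
f = 1/2450 (f = -1/(7*((3*6)*(-3) + 4))/7 = -1/(7*(18*(-3) + 4))/7 = -1/(7*(-54 + 4))/7 = -1/(7*((-50*7))) = -⅐/(-350) = -⅐*(-1/350) = 1/2450 ≈ 0.00040816)
1/(-24999 + (-138 + k(-6, -11)*f)) = 1/(-24999 + (-138 + 8*(1/2450))) = 1/(-24999 + (-138 + 4/1225)) = 1/(-24999 - 169046/1225) = 1/(-30792821/1225) = -1225/30792821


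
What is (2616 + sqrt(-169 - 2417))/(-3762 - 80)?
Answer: -1308/1921 - I*sqrt(2586)/3842 ≈ -0.6809 - 0.013236*I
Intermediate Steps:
(2616 + sqrt(-169 - 2417))/(-3762 - 80) = (2616 + sqrt(-2586))/(-3842) = (2616 + I*sqrt(2586))*(-1/3842) = -1308/1921 - I*sqrt(2586)/3842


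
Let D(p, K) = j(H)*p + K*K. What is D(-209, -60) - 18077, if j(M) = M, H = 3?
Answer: -15104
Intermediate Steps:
D(p, K) = K**2 + 3*p (D(p, K) = 3*p + K*K = 3*p + K**2 = K**2 + 3*p)
D(-209, -60) - 18077 = ((-60)**2 + 3*(-209)) - 18077 = (3600 - 627) - 18077 = 2973 - 18077 = -15104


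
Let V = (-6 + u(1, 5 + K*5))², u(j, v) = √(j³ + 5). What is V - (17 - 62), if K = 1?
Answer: 87 - 12*√6 ≈ 57.606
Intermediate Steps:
u(j, v) = √(5 + j³)
V = (-6 + √6)² (V = (-6 + √(5 + 1³))² = (-6 + √(5 + 1))² = (-6 + √6)² ≈ 12.606)
V - (17 - 62) = (6 - √6)² - (17 - 62) = (6 - √6)² - 1*(-45) = (6 - √6)² + 45 = 45 + (6 - √6)²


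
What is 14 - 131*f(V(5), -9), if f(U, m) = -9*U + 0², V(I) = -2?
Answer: -2344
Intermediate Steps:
f(U, m) = -9*U (f(U, m) = -9*U + 0 = -9*U)
14 - 131*f(V(5), -9) = 14 - (-1179)*(-2) = 14 - 131*18 = 14 - 2358 = -2344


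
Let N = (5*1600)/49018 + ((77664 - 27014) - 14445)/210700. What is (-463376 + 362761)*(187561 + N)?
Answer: -3898128628178857067/206561852 ≈ -1.8871e+10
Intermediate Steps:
N = 346029669/1032809260 (N = 8000*(1/49018) + (50650 - 14445)*(1/210700) = 4000/24509 + 36205*(1/210700) = 4000/24509 + 7241/42140 = 346029669/1032809260 ≈ 0.33504)
(-463376 + 362761)*(187561 + N) = (-463376 + 362761)*(187561 + 346029669/1032809260) = -100615*193715083644529/1032809260 = -3898128628178857067/206561852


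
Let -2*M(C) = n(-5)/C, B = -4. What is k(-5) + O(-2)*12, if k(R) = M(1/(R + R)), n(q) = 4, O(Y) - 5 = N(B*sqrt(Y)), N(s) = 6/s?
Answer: 80 + 9*I*sqrt(2) ≈ 80.0 + 12.728*I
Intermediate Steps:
O(Y) = 5 - 3/(2*sqrt(Y)) (O(Y) = 5 + 6/((-4*sqrt(Y))) = 5 + 6*(-1/(4*sqrt(Y))) = 5 - 3/(2*sqrt(Y)))
M(C) = -2/C
k(R) = -4*R
k(-5) + O(-2)*12 = -4*(-5) + (5 - (-3)*I*sqrt(2)/4)*12 = 20 + (5 - (-3)*I*sqrt(2)/4)*12 = 20 + (5 + 3*I*sqrt(2)/4)*12 = 20 + (60 + 9*I*sqrt(2)) = 80 + 9*I*sqrt(2)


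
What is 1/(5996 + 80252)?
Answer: 1/86248 ≈ 1.1594e-5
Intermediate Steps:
1/(5996 + 80252) = 1/86248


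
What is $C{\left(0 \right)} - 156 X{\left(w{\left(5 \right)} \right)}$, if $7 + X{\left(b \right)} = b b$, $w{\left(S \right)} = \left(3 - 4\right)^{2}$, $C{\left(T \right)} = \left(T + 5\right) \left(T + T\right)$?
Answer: $936$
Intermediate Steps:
$C{\left(T \right)} = 2 T \left(5 + T\right)$ ($C{\left(T \right)} = \left(5 + T\right) 2 T = 2 T \left(5 + T\right)$)
$w{\left(S \right)} = 1$ ($w{\left(S \right)} = \left(-1\right)^{2} = 1$)
$X{\left(b \right)} = -7 + b^{2}$ ($X{\left(b \right)} = -7 + b b = -7 + b^{2}$)
$C{\left(0 \right)} - 156 X{\left(w{\left(5 \right)} \right)} = 2 \cdot 0 \left(5 + 0\right) - 156 \left(-7 + 1^{2}\right) = 2 \cdot 0 \cdot 5 - 156 \left(-7 + 1\right) = 0 - -936 = 0 + 936 = 936$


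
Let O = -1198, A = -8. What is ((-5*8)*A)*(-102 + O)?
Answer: -416000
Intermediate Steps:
((-5*8)*A)*(-102 + O) = (-5*8*(-8))*(-102 - 1198) = -40*(-8)*(-1300) = 320*(-1300) = -416000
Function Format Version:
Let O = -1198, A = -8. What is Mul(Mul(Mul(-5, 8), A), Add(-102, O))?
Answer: -416000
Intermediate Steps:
Mul(Mul(Mul(-5, 8), A), Add(-102, O)) = Mul(Mul(Mul(-5, 8), -8), Add(-102, -1198)) = Mul(Mul(-40, -8), -1300) = Mul(320, -1300) = -416000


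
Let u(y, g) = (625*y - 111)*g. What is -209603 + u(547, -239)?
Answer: -81891199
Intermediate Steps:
u(y, g) = g*(-111 + 625*y) (u(y, g) = (-111 + 625*y)*g = g*(-111 + 625*y))
-209603 + u(547, -239) = -209603 - 239*(-111 + 625*547) = -209603 - 239*(-111 + 341875) = -209603 - 239*341764 = -209603 - 81681596 = -81891199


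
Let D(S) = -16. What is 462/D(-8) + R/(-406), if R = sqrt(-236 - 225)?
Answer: -231/8 - I*sqrt(461)/406 ≈ -28.875 - 0.052884*I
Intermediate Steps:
R = I*sqrt(461) (R = sqrt(-461) = I*sqrt(461) ≈ 21.471*I)
462/D(-8) + R/(-406) = 462/(-16) + (I*sqrt(461))/(-406) = 462*(-1/16) + (I*sqrt(461))*(-1/406) = -231/8 - I*sqrt(461)/406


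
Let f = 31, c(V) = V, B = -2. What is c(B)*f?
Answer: -62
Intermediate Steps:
c(B)*f = -2*31 = -62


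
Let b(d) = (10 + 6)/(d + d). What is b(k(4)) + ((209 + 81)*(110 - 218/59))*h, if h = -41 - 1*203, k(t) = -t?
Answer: -443806838/59 ≈ -7.5222e+6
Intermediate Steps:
b(d) = 8/d (b(d) = 16/((2*d)) = 16*(1/(2*d)) = 8/d)
h = -244 (h = -41 - 203 = -244)
b(k(4)) + ((209 + 81)*(110 - 218/59))*h = 8/((-1*4)) + ((209 + 81)*(110 - 218/59))*(-244) = 8/(-4) + (290*(110 - 218*1/59))*(-244) = 8*(-¼) + (290*(110 - 218/59))*(-244) = -2 + (290*(6272/59))*(-244) = -2 + (1818880/59)*(-244) = -2 - 443806720/59 = -443806838/59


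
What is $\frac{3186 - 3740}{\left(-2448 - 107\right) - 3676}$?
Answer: $\frac{554}{6231} \approx 0.08891$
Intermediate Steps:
$\frac{3186 - 3740}{\left(-2448 - 107\right) - 3676} = - \frac{554}{-2555 - 3676} = - \frac{554}{-6231} = \left(-554\right) \left(- \frac{1}{6231}\right) = \frac{554}{6231}$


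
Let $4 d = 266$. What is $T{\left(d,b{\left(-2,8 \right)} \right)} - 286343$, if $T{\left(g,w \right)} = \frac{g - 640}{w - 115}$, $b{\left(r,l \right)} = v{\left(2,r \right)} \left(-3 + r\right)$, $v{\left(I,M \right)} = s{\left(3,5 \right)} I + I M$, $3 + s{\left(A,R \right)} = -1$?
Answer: $- \frac{31496583}{110} \approx -2.8633 \cdot 10^{5}$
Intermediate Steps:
$d = \frac{133}{2}$ ($d = \frac{1}{4} \cdot 266 = \frac{133}{2} \approx 66.5$)
$s{\left(A,R \right)} = -4$ ($s{\left(A,R \right)} = -3 - 1 = -4$)
$v{\left(I,M \right)} = - 4 I + I M$
$b{\left(r,l \right)} = \left(-8 + 2 r\right) \left(-3 + r\right)$ ($b{\left(r,l \right)} = 2 \left(-4 + r\right) \left(-3 + r\right) = \left(-8 + 2 r\right) \left(-3 + r\right)$)
$T{\left(g,w \right)} = \frac{-640 + g}{-115 + w}$
$T{\left(d,b{\left(-2,8 \right)} \right)} - 286343 = \frac{-640 + \frac{133}{2}}{-115 + 2 \left(-4 - 2\right) \left(-3 - 2\right)} - 286343 = \frac{1}{-115 + 2 \left(-6\right) \left(-5\right)} \left(- \frac{1147}{2}\right) - 286343 = \frac{1}{-115 + 60} \left(- \frac{1147}{2}\right) - 286343 = \frac{1}{-55} \left(- \frac{1147}{2}\right) - 286343 = \left(- \frac{1}{55}\right) \left(- \frac{1147}{2}\right) - 286343 = \frac{1147}{110} - 286343 = - \frac{31496583}{110}$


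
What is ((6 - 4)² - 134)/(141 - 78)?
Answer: -130/63 ≈ -2.0635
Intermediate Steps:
((6 - 4)² - 134)/(141 - 78) = (2² - 134)/63 = (4 - 134)*(1/63) = -130*1/63 = -130/63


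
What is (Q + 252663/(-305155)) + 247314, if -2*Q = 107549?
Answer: 118118586919/610310 ≈ 1.9354e+5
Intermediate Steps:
Q = -107549/2 (Q = -½*107549 = -107549/2 ≈ -53775.)
(Q + 252663/(-305155)) + 247314 = (-107549/2 + 252663/(-305155)) + 247314 = (-107549/2 + 252663*(-1/305155)) + 247314 = (-107549/2 - 252663/305155) + 247314 = -32819620421/610310 + 247314 = 118118586919/610310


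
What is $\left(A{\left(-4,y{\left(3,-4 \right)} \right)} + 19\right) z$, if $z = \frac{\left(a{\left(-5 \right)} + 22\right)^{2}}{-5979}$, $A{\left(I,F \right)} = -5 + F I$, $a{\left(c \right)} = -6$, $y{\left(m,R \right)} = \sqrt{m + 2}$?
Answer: $- \frac{3584}{5979} + \frac{1024 \sqrt{5}}{5979} \approx -0.21647$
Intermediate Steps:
$y{\left(m,R \right)} = \sqrt{2 + m}$
$z = - \frac{256}{5979}$ ($z = \frac{\left(-6 + 22\right)^{2}}{-5979} = 16^{2} \left(- \frac{1}{5979}\right) = 256 \left(- \frac{1}{5979}\right) = - \frac{256}{5979} \approx -0.042817$)
$\left(A{\left(-4,y{\left(3,-4 \right)} \right)} + 19\right) z = \left(\left(-5 + \sqrt{2 + 3} \left(-4\right)\right) + 19\right) \left(- \frac{256}{5979}\right) = \left(\left(-5 + \sqrt{5} \left(-4\right)\right) + 19\right) \left(- \frac{256}{5979}\right) = \left(\left(-5 - 4 \sqrt{5}\right) + 19\right) \left(- \frac{256}{5979}\right) = \left(14 - 4 \sqrt{5}\right) \left(- \frac{256}{5979}\right) = - \frac{3584}{5979} + \frac{1024 \sqrt{5}}{5979}$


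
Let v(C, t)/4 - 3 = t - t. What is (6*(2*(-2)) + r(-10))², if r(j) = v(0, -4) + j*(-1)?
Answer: 4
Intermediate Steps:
v(C, t) = 12 (v(C, t) = 12 + 4*(t - t) = 12 + 4*0 = 12 + 0 = 12)
r(j) = 12 - j (r(j) = 12 + j*(-1) = 12 - j)
(6*(2*(-2)) + r(-10))² = (6*(2*(-2)) + (12 - 1*(-10)))² = (6*(-4) + (12 + 10))² = (-24 + 22)² = (-2)² = 4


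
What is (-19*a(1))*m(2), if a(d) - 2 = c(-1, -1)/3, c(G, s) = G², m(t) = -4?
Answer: 532/3 ≈ 177.33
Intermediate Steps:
a(d) = 7/3 (a(d) = 2 + (-1)²/3 = 2 + 1*(⅓) = 2 + ⅓ = 7/3)
(-19*a(1))*m(2) = -19*7/3*(-4) = -133/3*(-4) = 532/3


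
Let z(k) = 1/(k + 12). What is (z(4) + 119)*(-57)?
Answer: -108585/16 ≈ -6786.6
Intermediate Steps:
z(k) = 1/(12 + k)
(z(4) + 119)*(-57) = (1/(12 + 4) + 119)*(-57) = (1/16 + 119)*(-57) = (1905/16)*(-57) = -108585/16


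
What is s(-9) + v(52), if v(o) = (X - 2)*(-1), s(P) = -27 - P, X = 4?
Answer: -20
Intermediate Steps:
v(o) = -2 (v(o) = (4 - 2)*(-1) = 2*(-1) = -2)
s(-9) + v(52) = (-27 - 1*(-9)) - 2 = (-27 + 9) - 2 = -18 - 2 = -20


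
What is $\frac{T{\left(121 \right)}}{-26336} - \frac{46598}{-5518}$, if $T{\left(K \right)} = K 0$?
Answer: $\frac{23299}{2759} \approx 8.4447$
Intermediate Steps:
$T{\left(K \right)} = 0$
$\frac{T{\left(121 \right)}}{-26336} - \frac{46598}{-5518} = \frac{0}{-26336} - \frac{46598}{-5518} = 0 \left(- \frac{1}{26336}\right) - - \frac{23299}{2759} = 0 + \frac{23299}{2759} = \frac{23299}{2759}$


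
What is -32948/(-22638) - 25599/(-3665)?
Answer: 350132291/41484135 ≈ 8.4402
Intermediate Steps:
-32948/(-22638) - 25599/(-3665) = -32948*(-1/22638) - 25599*(-1/3665) = 16474/11319 + 25599/3665 = 350132291/41484135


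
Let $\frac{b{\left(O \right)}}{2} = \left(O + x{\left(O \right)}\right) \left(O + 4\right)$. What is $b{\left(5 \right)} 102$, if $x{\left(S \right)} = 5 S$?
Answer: $55080$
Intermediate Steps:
$b{\left(O \right)} = 12 O \left(4 + O\right)$ ($b{\left(O \right)} = 2 \left(O + 5 O\right) \left(O + 4\right) = 2 \cdot 6 O \left(4 + O\right) = 12 O \left(4 + O\right)$)
$b{\left(5 \right)} 102 = 12 \cdot 5 \left(4 + 5\right) 102 = 12 \cdot 5 \cdot 9 \cdot 102 = 540 \cdot 102 = 55080$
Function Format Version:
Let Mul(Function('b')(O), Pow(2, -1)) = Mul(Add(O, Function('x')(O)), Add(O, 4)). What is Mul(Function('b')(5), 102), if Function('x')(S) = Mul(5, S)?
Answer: 55080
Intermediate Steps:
Function('b')(O) = Mul(12, O, Add(4, O)) (Function('b')(O) = Mul(2, Mul(Add(O, Mul(5, O)), Add(O, 4))) = Mul(2, Mul(Mul(6, O), Add(4, O))) = Mul(2, Mul(6, O, Add(4, O))) = Mul(12, O, Add(4, O)))
Mul(Function('b')(5), 102) = Mul(Mul(12, 5, Add(4, 5)), 102) = Mul(Mul(12, 5, 9), 102) = Mul(540, 102) = 55080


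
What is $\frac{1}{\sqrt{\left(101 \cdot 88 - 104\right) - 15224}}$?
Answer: $- \frac{i \sqrt{1610}}{3220} \approx - 0.012461 i$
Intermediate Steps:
$\frac{1}{\sqrt{\left(101 \cdot 88 - 104\right) - 15224}} = \frac{1}{\sqrt{\left(8888 - 104\right) - 15224}} = \frac{1}{\sqrt{8784 - 15224}} = \frac{1}{\sqrt{-6440}} = \frac{1}{2 i \sqrt{1610}} = - \frac{i \sqrt{1610}}{3220}$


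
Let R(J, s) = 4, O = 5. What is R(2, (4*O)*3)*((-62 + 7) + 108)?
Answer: 212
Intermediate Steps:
R(2, (4*O)*3)*((-62 + 7) + 108) = 4*((-62 + 7) + 108) = 4*(-55 + 108) = 4*53 = 212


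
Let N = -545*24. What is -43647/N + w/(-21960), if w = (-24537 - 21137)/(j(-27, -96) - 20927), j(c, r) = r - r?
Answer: 167147362261/50091704280 ≈ 3.3368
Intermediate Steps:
N = -13080
j(c, r) = 0
w = 45674/20927 (w = (-24537 - 21137)/(0 - 20927) = -45674/(-20927) = -45674*(-1/20927) = 45674/20927 ≈ 2.1825)
-43647/N + w/(-21960) = -43647/(-13080) + (45674/20927)/(-21960) = -43647*(-1/13080) + (45674/20927)*(-1/21960) = 14549/4360 - 22837/229778460 = 167147362261/50091704280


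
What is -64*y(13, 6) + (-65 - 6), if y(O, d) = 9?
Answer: -647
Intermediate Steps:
-64*y(13, 6) + (-65 - 6) = -64*9 + (-65 - 6) = -576 - 71 = -647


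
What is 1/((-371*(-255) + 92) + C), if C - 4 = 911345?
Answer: 1/1006046 ≈ 9.9399e-7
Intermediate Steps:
C = 911349 (C = 4 + 911345 = 911349)
1/((-371*(-255) + 92) + C) = 1/((-371*(-255) + 92) + 911349) = 1/((94605 + 92) + 911349) = 1/(94697 + 911349) = 1/1006046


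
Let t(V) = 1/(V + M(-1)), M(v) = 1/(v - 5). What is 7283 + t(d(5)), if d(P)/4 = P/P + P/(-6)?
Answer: 7285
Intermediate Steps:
M(v) = 1/(-5 + v)
d(P) = 4 - 2*P/3 (d(P) = 4*(P/P + P/(-6)) = 4*(1 + P*(-⅙)) = 4*(1 - P/6) = 4 - 2*P/3)
t(V) = 1/(-⅙ + V) (t(V) = 1/(V + 1/(-5 - 1)) = 1/(V + 1/(-6)) = 1/(V - ⅙) = 1/(-⅙ + V))
7283 + t(d(5)) = 7283 + 6/(-1 + 6*(4 - ⅔*5)) = 7283 + 6/(-1 + 6*(4 - 10/3)) = 7283 + 6/(-1 + 6*(⅔)) = 7283 + 6/(-1 + 4) = 7283 + 6/3 = 7283 + 6*(⅓) = 7283 + 2 = 7285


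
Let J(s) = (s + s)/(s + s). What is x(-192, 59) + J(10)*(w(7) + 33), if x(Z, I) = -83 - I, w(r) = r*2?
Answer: -95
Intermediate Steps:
w(r) = 2*r
J(s) = 1 (J(s) = (2*s)/((2*s)) = (2*s)*(1/(2*s)) = 1)
x(-192, 59) + J(10)*(w(7) + 33) = (-83 - 1*59) + 1*(2*7 + 33) = (-83 - 59) + 1*(14 + 33) = -142 + 1*47 = -142 + 47 = -95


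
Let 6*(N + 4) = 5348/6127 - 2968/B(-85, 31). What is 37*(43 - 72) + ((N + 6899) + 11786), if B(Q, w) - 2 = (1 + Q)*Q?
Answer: 385256202876/21879517 ≈ 17608.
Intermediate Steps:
B(Q, w) = 2 + Q*(1 + Q) (B(Q, w) = 2 + (1 + Q)*Q = 2 + Q*(1 + Q))
N = -85850528/21879517 (N = -4 + (5348/6127 - 2968/(2 - 85 + (-85)²))/6 = -4 + (5348*(1/6127) - 2968/(2 - 85 + 7225))/6 = -4 + (5348/6127 - 2968/7142)/6 = -4 + (5348/6127 - 2968*1/7142)/6 = -4 + (5348/6127 - 1484/3571)/6 = -4 + (⅙)*(10005240/21879517) = -4 + 1667540/21879517 = -85850528/21879517 ≈ -3.9238)
37*(43 - 72) + ((N + 6899) + 11786) = 37*(43 - 72) + ((-85850528/21879517 + 6899) + 11786) = 37*(-29) + (150860937255/21879517 + 11786) = -1073 + 408732924617/21879517 = 385256202876/21879517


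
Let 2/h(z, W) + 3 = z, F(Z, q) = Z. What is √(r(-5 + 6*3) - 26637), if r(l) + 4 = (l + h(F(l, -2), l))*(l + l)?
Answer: I*√657445/5 ≈ 162.17*I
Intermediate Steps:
h(z, W) = 2/(-3 + z)
r(l) = -4 + 2*l*(l + 2/(-3 + l)) (r(l) = -4 + (l + 2/(-3 + l))*(l + l) = -4 + (l + 2/(-3 + l))*(2*l) = -4 + 2*l*(l + 2/(-3 + l)))
√(r(-5 + 6*3) - 26637) = √(2*(6 + (-5 + 6*3)³ - 3*(-5 + 6*3)²)/(-3 + (-5 + 6*3)) - 26637) = √(2*(6 + (-5 + 18)³ - 3*(-5 + 18)²)/(-3 + (-5 + 18)) - 26637) = √(2*(6 + 13³ - 3*13²)/(-3 + 13) - 26637) = √(2*(6 + 2197 - 3*169)/10 - 26637) = √(2*(⅒)*(6 + 2197 - 507) - 26637) = √(2*(⅒)*1696 - 26637) = √(1696/5 - 26637) = √(-131489/5) = I*√657445/5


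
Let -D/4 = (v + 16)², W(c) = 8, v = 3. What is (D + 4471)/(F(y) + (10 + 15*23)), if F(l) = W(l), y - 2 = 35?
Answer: 1009/121 ≈ 8.3388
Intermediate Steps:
y = 37 (y = 2 + 35 = 37)
D = -1444 (D = -4*(3 + 16)² = -4*19² = -4*361 = -1444)
F(l) = 8
(D + 4471)/(F(y) + (10 + 15*23)) = (-1444 + 4471)/(8 + (10 + 15*23)) = 3027/(8 + (10 + 345)) = 3027/(8 + 355) = 3027/363 = 3027*(1/363) = 1009/121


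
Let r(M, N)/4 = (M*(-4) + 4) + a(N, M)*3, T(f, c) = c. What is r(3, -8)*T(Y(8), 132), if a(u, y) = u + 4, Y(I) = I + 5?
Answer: -10560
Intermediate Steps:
Y(I) = 5 + I
a(u, y) = 4 + u
r(M, N) = 64 - 16*M + 12*N (r(M, N) = 4*((M*(-4) + 4) + (4 + N)*3) = 4*((-4*M + 4) + (12 + 3*N)) = 4*((4 - 4*M) + (12 + 3*N)) = 4*(16 - 4*M + 3*N) = 64 - 16*M + 12*N)
r(3, -8)*T(Y(8), 132) = (64 - 16*3 + 12*(-8))*132 = (64 - 48 - 96)*132 = -80*132 = -10560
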